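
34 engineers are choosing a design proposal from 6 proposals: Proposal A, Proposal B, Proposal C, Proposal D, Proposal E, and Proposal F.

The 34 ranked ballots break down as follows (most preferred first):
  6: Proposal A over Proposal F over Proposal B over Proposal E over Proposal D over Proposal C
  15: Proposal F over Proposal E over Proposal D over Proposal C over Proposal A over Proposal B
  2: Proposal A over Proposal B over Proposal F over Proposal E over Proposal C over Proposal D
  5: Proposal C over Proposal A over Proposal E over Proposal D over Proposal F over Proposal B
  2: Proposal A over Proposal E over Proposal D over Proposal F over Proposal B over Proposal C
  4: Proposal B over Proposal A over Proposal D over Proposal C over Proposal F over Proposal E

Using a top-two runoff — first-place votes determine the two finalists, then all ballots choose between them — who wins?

Proposal A

Round 1 first-place votes: Proposal A 10, Proposal B 4, Proposal C 5, Proposal D 0, Proposal E 0, Proposal F 15. Proposal F and Proposal A advance.
Runoff: Proposal F is ranked above Proposal A on 15 ballots, Proposal A above Proposal F on 19.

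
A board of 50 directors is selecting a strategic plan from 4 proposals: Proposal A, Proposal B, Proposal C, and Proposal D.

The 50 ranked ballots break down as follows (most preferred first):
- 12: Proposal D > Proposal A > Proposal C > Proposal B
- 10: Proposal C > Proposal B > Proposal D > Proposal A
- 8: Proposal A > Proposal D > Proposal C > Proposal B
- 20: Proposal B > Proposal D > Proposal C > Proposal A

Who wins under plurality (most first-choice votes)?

Proposal B

First-place votes: Proposal A 8, Proposal B 20, Proposal C 10, Proposal D 12.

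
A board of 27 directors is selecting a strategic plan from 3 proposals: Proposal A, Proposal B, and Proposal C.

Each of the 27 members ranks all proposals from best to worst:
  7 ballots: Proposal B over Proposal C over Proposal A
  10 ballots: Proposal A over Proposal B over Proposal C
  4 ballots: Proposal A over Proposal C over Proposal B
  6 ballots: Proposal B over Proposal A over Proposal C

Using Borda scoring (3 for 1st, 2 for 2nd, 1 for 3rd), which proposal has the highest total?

Proposal A: 7×1 + 10×3 + 4×3 + 6×2 = 61
Proposal B: 7×3 + 10×2 + 4×1 + 6×3 = 63
Proposal C: 7×2 + 10×1 + 4×2 + 6×1 = 38

Proposal B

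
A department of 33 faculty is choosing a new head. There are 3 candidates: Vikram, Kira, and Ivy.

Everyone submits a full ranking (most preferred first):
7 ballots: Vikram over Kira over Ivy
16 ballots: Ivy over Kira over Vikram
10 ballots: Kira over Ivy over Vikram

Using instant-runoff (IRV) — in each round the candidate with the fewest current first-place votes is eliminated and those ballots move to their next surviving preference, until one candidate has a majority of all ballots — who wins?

Kira

Round 1: Vikram 7, Kira 10, Ivy 16. Vikram eliminated.
Round 2: Kira 17, Ivy 16. Kira has a majority (≥17).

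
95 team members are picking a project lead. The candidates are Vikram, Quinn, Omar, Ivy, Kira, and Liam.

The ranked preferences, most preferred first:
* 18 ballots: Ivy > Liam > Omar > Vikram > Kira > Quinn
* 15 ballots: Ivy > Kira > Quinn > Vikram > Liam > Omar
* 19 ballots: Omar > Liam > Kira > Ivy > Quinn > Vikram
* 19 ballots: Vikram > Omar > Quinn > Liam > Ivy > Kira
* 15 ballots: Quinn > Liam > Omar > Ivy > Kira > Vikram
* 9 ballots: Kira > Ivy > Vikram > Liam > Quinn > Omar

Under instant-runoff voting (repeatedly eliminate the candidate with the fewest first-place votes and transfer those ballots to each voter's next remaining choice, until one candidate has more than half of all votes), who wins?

Round 1: Vikram 19, Quinn 15, Omar 19, Ivy 33, Kira 9, Liam 0. Liam eliminated.
Round 2: Vikram 19, Quinn 15, Omar 19, Ivy 33, Kira 9. Kira eliminated.
Round 3: Vikram 19, Quinn 15, Omar 19, Ivy 42. Quinn eliminated.
Round 4: Vikram 19, Omar 34, Ivy 42. Vikram eliminated.
Round 5: Omar 53, Ivy 42. Omar has a majority (≥48).

Omar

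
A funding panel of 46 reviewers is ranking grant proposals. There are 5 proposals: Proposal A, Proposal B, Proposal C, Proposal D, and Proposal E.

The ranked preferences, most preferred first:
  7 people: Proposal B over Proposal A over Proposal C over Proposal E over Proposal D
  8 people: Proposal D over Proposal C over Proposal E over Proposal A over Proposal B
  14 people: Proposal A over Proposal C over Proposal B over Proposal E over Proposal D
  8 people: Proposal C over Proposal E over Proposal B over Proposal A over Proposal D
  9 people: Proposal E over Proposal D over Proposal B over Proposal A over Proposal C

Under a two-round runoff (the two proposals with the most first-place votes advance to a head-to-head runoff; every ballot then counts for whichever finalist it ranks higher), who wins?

Proposal E

Round 1 first-place votes: Proposal A 14, Proposal B 7, Proposal C 8, Proposal D 8, Proposal E 9. Proposal A and Proposal E advance.
Runoff: Proposal A is ranked above Proposal E on 21 ballots, Proposal E above Proposal A on 25.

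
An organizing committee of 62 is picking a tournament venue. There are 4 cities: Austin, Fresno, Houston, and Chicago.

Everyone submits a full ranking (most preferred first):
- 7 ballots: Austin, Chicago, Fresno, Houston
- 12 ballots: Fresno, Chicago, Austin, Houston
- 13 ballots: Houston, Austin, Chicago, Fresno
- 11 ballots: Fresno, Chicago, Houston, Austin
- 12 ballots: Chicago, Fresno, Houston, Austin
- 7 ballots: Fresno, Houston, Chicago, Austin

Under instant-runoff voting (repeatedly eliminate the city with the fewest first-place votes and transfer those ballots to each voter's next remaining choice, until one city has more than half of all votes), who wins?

Chicago

Round 1: Austin 7, Fresno 30, Houston 13, Chicago 12. Austin eliminated.
Round 2: Fresno 30, Houston 13, Chicago 19. Houston eliminated.
Round 3: Fresno 30, Chicago 32. Chicago has a majority (≥32).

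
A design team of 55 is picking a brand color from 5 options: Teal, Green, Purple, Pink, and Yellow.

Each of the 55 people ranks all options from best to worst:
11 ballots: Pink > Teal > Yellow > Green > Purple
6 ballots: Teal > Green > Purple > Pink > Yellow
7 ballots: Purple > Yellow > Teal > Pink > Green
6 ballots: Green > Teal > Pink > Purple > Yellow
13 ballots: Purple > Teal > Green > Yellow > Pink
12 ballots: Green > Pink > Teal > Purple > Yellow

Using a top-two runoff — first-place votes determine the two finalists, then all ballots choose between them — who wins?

Green

Round 1 first-place votes: Teal 6, Green 18, Purple 20, Pink 11, Yellow 0. Purple and Green advance.
Runoff: Purple is ranked above Green on 20 ballots, Green above Purple on 35.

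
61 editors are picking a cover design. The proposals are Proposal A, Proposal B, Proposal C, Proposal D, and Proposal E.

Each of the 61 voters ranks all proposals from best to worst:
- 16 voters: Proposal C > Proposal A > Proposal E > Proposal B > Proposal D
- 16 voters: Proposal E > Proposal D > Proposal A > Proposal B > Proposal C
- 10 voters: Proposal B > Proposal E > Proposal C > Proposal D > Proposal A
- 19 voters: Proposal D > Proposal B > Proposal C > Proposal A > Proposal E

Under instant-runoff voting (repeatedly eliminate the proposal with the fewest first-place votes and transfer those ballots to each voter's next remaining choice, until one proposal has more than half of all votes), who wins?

Proposal E

Round 1: Proposal A 0, Proposal B 10, Proposal C 16, Proposal D 19, Proposal E 16. Proposal A eliminated.
Round 2: Proposal B 10, Proposal C 16, Proposal D 19, Proposal E 16. Proposal B eliminated.
Round 3: Proposal C 16, Proposal D 19, Proposal E 26. Proposal C eliminated.
Round 4: Proposal D 19, Proposal E 42. Proposal E has a majority (≥31).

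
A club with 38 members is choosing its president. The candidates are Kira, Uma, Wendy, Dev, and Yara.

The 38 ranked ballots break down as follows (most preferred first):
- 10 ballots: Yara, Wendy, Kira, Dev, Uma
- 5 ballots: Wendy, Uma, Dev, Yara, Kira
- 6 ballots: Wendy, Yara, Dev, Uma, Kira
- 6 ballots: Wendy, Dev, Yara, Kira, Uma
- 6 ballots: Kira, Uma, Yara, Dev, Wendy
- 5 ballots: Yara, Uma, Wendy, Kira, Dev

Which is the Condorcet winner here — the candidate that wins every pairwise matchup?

Yara

Yara vs Kira: 32–6
Yara vs Uma: 27–11
Yara vs Wendy: 21–17
Yara vs Dev: 27–11
Yara beats every other candidate.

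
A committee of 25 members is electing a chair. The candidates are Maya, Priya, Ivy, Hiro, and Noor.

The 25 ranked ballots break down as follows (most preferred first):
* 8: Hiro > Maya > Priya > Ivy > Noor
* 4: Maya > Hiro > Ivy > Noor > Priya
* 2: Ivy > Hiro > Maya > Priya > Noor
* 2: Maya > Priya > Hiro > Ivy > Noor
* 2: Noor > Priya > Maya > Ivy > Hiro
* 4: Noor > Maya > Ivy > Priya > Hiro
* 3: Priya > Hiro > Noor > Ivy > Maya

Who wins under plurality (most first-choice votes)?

Hiro

First-place votes: Maya 6, Priya 3, Ivy 2, Hiro 8, Noor 6.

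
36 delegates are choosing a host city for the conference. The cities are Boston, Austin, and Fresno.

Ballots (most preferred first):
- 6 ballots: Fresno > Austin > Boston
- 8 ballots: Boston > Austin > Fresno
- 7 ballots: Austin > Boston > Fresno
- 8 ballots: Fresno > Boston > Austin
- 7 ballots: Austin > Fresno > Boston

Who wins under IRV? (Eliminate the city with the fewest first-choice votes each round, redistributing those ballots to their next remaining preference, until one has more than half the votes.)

Round 1: Boston 8, Austin 14, Fresno 14. Boston eliminated.
Round 2: Austin 22, Fresno 14. Austin has a majority (≥19).

Austin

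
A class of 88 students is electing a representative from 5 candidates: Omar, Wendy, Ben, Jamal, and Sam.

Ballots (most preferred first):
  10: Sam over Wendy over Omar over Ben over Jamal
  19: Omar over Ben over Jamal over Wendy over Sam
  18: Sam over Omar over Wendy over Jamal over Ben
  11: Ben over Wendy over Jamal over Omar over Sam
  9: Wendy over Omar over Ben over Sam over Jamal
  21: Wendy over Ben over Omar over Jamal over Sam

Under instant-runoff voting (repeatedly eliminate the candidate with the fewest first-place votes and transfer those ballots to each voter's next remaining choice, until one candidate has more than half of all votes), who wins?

Round 1: Omar 19, Wendy 30, Ben 11, Jamal 0, Sam 28. Jamal eliminated.
Round 2: Omar 19, Wendy 30, Ben 11, Sam 28. Ben eliminated.
Round 3: Omar 19, Wendy 41, Sam 28. Omar eliminated.
Round 4: Wendy 60, Sam 28. Wendy has a majority (≥45).

Wendy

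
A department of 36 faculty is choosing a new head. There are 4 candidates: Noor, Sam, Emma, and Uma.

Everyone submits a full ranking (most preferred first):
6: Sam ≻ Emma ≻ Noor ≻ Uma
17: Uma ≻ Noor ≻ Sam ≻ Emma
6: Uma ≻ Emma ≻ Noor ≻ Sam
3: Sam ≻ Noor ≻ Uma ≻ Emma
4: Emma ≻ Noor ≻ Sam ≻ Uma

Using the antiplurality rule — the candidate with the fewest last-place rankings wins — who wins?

Noor

Last-place votes: Noor 0, Sam 6, Emma 20, Uma 10.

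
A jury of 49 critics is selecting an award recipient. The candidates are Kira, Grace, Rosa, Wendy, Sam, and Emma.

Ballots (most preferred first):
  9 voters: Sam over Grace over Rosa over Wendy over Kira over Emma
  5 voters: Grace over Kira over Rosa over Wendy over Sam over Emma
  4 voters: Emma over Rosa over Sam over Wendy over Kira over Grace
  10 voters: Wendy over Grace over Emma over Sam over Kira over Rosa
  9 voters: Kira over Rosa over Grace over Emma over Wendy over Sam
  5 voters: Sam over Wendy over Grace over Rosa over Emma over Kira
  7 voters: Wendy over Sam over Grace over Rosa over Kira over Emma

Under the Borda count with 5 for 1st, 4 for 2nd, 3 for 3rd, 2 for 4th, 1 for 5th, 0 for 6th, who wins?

Grace

Kira: 9×1 + 5×4 + 4×1 + 10×1 + 9×5 + 5×0 + 7×1 = 95
Grace: 9×4 + 5×5 + 4×0 + 10×4 + 9×3 + 5×3 + 7×3 = 164
Rosa: 9×3 + 5×3 + 4×4 + 10×0 + 9×4 + 5×2 + 7×2 = 118
Wendy: 9×2 + 5×2 + 4×2 + 10×5 + 9×1 + 5×4 + 7×5 = 150
Sam: 9×5 + 5×1 + 4×3 + 10×2 + 9×0 + 5×5 + 7×4 = 135
Emma: 9×0 + 5×0 + 4×5 + 10×3 + 9×2 + 5×1 + 7×0 = 73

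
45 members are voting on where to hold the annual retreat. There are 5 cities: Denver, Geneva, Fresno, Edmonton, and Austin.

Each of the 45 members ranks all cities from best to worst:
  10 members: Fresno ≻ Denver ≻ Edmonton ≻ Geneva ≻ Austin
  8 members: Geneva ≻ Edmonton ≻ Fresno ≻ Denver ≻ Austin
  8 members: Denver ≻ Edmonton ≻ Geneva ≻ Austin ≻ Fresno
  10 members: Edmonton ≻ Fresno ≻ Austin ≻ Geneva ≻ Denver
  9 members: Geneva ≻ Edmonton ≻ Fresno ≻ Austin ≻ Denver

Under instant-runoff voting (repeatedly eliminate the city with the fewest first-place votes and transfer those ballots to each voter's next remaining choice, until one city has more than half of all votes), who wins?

Edmonton

Round 1: Denver 8, Geneva 17, Fresno 10, Edmonton 10, Austin 0. Austin eliminated.
Round 2: Denver 8, Geneva 17, Fresno 10, Edmonton 10. Denver eliminated.
Round 3: Geneva 17, Fresno 10, Edmonton 18. Fresno eliminated.
Round 4: Geneva 17, Edmonton 28. Edmonton has a majority (≥23).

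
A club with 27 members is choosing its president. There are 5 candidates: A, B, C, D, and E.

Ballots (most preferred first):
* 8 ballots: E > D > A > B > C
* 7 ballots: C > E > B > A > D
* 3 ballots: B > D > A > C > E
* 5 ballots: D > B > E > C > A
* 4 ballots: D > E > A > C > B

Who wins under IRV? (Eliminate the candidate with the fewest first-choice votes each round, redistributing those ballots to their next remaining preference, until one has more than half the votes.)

Round 1: A 0, B 3, C 7, D 9, E 8. A eliminated.
Round 2: B 3, C 7, D 9, E 8. B eliminated.
Round 3: C 7, D 12, E 8. C eliminated.
Round 4: D 12, E 15. E has a majority (≥14).

E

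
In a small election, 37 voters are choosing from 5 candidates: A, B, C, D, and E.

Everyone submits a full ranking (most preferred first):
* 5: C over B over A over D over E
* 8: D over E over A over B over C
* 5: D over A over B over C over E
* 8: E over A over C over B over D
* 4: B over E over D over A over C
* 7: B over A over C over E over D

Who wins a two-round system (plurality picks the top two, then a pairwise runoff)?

Round 1 first-place votes: A 0, B 11, C 5, D 13, E 8. D and B advance.
Runoff: D is ranked above B on 13 ballots, B above D on 24.

B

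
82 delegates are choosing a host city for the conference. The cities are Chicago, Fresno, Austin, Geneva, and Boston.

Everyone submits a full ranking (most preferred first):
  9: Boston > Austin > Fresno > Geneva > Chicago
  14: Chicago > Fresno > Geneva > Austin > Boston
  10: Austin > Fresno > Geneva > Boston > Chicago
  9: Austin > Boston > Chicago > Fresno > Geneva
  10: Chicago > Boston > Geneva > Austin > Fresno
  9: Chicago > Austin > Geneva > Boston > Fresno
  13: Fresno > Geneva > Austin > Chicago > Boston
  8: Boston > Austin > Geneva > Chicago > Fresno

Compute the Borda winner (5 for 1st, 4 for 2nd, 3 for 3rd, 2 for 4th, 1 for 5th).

Austin

Chicago: 9×1 + 14×5 + 10×1 + 9×3 + 10×5 + 9×5 + 13×2 + 8×2 = 253
Fresno: 9×3 + 14×4 + 10×4 + 9×2 + 10×1 + 9×1 + 13×5 + 8×1 = 233
Austin: 9×4 + 14×2 + 10×5 + 9×5 + 10×2 + 9×4 + 13×3 + 8×4 = 286
Geneva: 9×2 + 14×3 + 10×3 + 9×1 + 10×3 + 9×3 + 13×4 + 8×3 = 232
Boston: 9×5 + 14×1 + 10×2 + 9×4 + 10×4 + 9×2 + 13×1 + 8×5 = 226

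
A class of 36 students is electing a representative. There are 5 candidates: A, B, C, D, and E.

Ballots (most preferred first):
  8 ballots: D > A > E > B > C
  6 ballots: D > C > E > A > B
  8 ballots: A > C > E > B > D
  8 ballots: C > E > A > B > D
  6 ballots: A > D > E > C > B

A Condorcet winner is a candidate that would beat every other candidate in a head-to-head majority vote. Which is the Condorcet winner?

A

A vs B: 36–0
A vs C: 22–14
A vs D: 22–14
A vs E: 22–14
A beats every other candidate.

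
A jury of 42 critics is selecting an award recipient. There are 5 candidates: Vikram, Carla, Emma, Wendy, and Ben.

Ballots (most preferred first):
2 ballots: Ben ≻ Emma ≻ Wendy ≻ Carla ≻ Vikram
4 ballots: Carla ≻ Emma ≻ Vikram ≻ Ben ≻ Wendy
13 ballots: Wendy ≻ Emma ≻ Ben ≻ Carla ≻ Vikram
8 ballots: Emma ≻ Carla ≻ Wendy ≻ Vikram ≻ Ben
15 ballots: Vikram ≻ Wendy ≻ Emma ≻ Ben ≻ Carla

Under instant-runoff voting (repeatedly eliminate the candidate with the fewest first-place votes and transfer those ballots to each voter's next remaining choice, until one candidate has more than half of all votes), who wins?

Emma

Round 1: Vikram 15, Carla 4, Emma 8, Wendy 13, Ben 2. Ben eliminated.
Round 2: Vikram 15, Carla 4, Emma 10, Wendy 13. Carla eliminated.
Round 3: Vikram 15, Emma 14, Wendy 13. Wendy eliminated.
Round 4: Vikram 15, Emma 27. Emma has a majority (≥22).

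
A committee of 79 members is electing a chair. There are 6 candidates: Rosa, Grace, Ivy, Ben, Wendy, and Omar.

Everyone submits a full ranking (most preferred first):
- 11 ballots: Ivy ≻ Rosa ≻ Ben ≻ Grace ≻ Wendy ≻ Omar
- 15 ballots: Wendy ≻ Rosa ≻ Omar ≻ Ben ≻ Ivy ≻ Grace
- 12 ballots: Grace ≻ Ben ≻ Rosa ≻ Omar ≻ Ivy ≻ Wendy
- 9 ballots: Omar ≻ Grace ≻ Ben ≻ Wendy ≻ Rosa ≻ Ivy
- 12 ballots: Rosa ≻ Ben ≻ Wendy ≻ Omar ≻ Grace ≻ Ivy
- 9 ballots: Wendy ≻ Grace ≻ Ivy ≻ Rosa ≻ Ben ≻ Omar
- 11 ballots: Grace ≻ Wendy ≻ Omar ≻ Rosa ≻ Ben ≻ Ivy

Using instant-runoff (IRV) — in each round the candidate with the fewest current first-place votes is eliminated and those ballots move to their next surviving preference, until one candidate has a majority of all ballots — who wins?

Round 1: Rosa 12, Grace 23, Ivy 11, Ben 0, Wendy 24, Omar 9. Ben eliminated.
Round 2: Rosa 12, Grace 23, Ivy 11, Wendy 24, Omar 9. Omar eliminated.
Round 3: Rosa 12, Grace 32, Ivy 11, Wendy 24. Ivy eliminated.
Round 4: Rosa 23, Grace 32, Wendy 24. Rosa eliminated.
Round 5: Grace 43, Wendy 36. Grace has a majority (≥40).

Grace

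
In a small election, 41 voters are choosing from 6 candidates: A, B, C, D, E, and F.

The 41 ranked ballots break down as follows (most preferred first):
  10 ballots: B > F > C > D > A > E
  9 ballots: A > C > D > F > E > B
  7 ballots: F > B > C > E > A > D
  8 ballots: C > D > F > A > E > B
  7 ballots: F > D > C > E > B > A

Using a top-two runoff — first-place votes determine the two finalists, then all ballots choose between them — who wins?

Round 1 first-place votes: A 9, B 10, C 8, D 0, E 0, F 14. F and B advance.
Runoff: F is ranked above B on 31 ballots, B above F on 10.

F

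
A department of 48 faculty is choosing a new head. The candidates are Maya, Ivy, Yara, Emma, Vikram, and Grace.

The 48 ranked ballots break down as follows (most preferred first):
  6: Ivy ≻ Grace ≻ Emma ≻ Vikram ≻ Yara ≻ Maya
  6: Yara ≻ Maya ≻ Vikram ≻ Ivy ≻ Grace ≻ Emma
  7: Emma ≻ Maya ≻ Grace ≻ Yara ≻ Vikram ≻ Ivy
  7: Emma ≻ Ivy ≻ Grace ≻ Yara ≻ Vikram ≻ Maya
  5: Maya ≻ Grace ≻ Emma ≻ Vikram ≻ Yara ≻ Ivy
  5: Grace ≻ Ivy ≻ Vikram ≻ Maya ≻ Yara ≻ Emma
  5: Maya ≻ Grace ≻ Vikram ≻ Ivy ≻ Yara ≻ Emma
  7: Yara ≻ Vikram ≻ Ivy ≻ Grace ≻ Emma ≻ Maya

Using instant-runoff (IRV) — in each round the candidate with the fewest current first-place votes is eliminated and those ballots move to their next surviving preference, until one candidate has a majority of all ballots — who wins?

Round 1: Maya 10, Ivy 6, Yara 13, Emma 14, Vikram 0, Grace 5. Vikram eliminated.
Round 2: Maya 10, Ivy 6, Yara 13, Emma 14, Grace 5. Grace eliminated.
Round 3: Maya 10, Ivy 11, Yara 13, Emma 14. Maya eliminated.
Round 4: Ivy 16, Yara 13, Emma 19. Yara eliminated.
Round 5: Ivy 29, Emma 19. Ivy has a majority (≥25).

Ivy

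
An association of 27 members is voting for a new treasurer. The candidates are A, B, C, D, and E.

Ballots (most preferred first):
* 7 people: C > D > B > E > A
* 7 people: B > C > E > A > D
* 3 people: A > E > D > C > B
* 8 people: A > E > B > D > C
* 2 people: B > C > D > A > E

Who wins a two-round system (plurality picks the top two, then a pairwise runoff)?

Round 1 first-place votes: A 11, B 9, C 7, D 0, E 0. A and B advance.
Runoff: A is ranked above B on 11 ballots, B above A on 16.

B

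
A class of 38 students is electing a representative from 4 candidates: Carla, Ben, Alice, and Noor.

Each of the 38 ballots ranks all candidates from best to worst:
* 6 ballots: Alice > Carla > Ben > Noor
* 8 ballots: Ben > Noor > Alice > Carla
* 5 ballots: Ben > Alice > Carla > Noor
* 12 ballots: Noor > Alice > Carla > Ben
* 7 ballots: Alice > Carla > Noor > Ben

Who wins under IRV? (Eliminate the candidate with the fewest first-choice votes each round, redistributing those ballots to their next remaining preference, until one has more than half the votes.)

Alice

Round 1: Carla 0, Ben 13, Alice 13, Noor 12. Carla eliminated.
Round 2: Ben 13, Alice 13, Noor 12. Noor eliminated.
Round 3: Ben 13, Alice 25. Alice has a majority (≥20).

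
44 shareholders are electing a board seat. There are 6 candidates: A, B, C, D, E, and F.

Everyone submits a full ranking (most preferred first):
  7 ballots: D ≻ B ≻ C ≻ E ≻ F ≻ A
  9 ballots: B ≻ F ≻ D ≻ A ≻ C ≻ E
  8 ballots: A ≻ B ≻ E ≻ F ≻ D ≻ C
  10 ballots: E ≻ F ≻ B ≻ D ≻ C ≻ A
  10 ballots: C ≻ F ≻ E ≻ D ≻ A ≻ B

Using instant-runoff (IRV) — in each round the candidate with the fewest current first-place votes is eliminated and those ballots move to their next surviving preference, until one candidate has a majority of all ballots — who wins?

Round 1: A 8, B 9, C 10, D 7, E 10, F 0. F eliminated.
Round 2: A 8, B 9, C 10, D 7, E 10. D eliminated.
Round 3: A 8, B 16, C 10, E 10. A eliminated.
Round 4: B 24, C 10, E 10. B has a majority (≥23).

B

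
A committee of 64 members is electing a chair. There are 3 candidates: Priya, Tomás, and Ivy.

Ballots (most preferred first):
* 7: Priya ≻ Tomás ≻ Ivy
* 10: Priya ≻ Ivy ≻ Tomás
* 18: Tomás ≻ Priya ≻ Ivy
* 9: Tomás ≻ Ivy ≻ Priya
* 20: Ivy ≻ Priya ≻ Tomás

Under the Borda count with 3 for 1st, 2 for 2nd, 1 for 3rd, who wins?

Priya

Priya: 7×3 + 10×3 + 18×2 + 9×1 + 20×2 = 136
Tomás: 7×2 + 10×1 + 18×3 + 9×3 + 20×1 = 125
Ivy: 7×1 + 10×2 + 18×1 + 9×2 + 20×3 = 123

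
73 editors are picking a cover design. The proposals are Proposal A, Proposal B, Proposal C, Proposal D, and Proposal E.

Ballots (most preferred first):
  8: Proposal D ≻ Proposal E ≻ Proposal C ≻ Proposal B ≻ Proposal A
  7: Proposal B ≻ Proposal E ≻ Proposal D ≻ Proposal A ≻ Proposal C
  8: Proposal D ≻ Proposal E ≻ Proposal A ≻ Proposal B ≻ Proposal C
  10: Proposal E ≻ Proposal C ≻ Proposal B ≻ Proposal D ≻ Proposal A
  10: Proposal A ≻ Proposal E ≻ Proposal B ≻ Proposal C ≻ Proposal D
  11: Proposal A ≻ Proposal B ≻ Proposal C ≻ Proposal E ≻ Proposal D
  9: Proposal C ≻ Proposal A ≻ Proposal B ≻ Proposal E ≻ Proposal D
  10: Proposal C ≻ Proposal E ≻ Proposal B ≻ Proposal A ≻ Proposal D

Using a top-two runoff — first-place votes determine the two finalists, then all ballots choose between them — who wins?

Proposal C

Round 1 first-place votes: Proposal A 21, Proposal B 7, Proposal C 19, Proposal D 16, Proposal E 10. Proposal A and Proposal C advance.
Runoff: Proposal A is ranked above Proposal C on 36 ballots, Proposal C above Proposal A on 37.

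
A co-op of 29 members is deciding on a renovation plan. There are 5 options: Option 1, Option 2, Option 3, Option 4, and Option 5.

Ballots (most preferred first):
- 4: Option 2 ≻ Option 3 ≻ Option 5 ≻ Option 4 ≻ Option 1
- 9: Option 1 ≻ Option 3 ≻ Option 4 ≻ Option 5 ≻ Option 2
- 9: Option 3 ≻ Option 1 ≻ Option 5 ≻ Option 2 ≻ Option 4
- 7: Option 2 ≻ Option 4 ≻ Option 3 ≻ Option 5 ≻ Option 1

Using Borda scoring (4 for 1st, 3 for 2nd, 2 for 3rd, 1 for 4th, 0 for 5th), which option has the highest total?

Option 3

Option 1: 4×0 + 9×4 + 9×3 + 7×0 = 63
Option 2: 4×4 + 9×0 + 9×1 + 7×4 = 53
Option 3: 4×3 + 9×3 + 9×4 + 7×2 = 89
Option 4: 4×1 + 9×2 + 9×0 + 7×3 = 43
Option 5: 4×2 + 9×1 + 9×2 + 7×1 = 42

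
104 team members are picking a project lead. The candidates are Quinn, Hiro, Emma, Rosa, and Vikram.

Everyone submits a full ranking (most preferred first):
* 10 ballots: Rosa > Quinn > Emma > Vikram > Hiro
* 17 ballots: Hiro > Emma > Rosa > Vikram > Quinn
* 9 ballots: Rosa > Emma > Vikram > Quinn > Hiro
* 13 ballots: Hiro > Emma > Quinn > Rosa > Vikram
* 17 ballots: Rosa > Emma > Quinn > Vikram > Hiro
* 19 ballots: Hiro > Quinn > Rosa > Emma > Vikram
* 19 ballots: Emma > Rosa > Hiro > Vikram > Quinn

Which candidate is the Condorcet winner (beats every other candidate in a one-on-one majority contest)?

Rosa

Rosa vs Quinn: 72–32
Rosa vs Hiro: 55–49
Rosa vs Emma: 55–49
Rosa vs Vikram: 104–0
Rosa beats every other candidate.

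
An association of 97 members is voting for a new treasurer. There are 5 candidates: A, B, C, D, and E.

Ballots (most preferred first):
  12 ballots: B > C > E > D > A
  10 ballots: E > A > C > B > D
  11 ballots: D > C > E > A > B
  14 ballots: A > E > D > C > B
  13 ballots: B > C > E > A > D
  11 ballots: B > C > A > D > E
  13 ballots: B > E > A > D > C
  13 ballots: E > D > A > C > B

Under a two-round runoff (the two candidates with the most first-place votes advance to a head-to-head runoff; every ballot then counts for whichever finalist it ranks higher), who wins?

Round 1 first-place votes: A 14, B 49, C 0, D 11, E 23. B and E advance.
Runoff: B is ranked above E on 49 ballots, E above B on 48.

B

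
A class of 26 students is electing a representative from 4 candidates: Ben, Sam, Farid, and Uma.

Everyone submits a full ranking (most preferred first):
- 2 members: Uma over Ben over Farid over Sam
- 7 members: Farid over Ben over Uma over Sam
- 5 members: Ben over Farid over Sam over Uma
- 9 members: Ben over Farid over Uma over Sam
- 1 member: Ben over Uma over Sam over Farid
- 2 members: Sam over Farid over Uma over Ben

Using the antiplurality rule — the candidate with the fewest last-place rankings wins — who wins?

Farid

Last-place votes: Ben 2, Sam 18, Farid 1, Uma 5.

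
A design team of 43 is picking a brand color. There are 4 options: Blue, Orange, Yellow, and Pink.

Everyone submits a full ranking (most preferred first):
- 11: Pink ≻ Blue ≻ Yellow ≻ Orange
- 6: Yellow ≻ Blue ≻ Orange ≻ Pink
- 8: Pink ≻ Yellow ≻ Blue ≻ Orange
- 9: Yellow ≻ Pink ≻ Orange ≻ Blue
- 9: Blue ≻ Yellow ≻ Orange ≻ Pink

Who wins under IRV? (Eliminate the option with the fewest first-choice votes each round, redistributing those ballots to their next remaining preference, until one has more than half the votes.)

Yellow

Round 1: Blue 9, Orange 0, Yellow 15, Pink 19. Orange eliminated.
Round 2: Blue 9, Yellow 15, Pink 19. Blue eliminated.
Round 3: Yellow 24, Pink 19. Yellow has a majority (≥22).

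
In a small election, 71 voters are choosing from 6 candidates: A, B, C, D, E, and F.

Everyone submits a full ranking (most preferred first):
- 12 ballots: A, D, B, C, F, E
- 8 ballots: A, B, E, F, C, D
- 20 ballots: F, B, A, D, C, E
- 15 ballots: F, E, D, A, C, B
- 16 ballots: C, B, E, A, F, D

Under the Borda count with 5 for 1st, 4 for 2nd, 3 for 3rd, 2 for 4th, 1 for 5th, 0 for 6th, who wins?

A

A: 12×5 + 8×5 + 20×3 + 15×2 + 16×2 = 222
B: 12×3 + 8×4 + 20×4 + 15×0 + 16×4 = 212
C: 12×2 + 8×1 + 20×1 + 15×1 + 16×5 = 147
D: 12×4 + 8×0 + 20×2 + 15×3 + 16×0 = 133
E: 12×0 + 8×3 + 20×0 + 15×4 + 16×3 = 132
F: 12×1 + 8×2 + 20×5 + 15×5 + 16×1 = 219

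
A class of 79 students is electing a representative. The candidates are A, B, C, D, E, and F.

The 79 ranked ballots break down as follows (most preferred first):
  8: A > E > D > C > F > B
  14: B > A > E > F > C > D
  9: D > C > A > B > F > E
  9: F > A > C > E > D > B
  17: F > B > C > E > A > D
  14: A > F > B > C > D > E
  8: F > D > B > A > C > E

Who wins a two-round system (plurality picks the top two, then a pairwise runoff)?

A

Round 1 first-place votes: A 22, B 14, C 0, D 9, E 0, F 34. F and A advance.
Runoff: F is ranked above A on 34 ballots, A above F on 45.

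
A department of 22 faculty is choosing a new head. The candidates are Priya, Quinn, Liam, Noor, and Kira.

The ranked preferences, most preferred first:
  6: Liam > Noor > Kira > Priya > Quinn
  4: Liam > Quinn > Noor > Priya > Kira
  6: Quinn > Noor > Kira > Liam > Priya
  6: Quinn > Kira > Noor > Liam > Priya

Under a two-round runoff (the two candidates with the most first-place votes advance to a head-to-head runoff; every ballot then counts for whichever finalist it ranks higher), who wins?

Quinn

Round 1 first-place votes: Priya 0, Quinn 12, Liam 10, Noor 0, Kira 0. Quinn and Liam advance.
Runoff: Quinn is ranked above Liam on 12 ballots, Liam above Quinn on 10.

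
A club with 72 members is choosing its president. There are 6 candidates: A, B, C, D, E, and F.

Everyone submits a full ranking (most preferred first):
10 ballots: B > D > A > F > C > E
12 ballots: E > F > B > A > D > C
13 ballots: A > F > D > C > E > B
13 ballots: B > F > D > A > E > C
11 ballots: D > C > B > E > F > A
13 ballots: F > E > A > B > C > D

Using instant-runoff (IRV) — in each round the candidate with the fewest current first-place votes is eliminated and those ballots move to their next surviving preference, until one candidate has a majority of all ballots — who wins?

F

Round 1: A 13, B 23, C 0, D 11, E 12, F 13. C eliminated.
Round 2: A 13, B 23, D 11, E 12, F 13. D eliminated.
Round 3: A 13, B 34, E 12, F 13. E eliminated.
Round 4: A 13, B 34, F 25. A eliminated.
Round 5: B 34, F 38. F has a majority (≥37).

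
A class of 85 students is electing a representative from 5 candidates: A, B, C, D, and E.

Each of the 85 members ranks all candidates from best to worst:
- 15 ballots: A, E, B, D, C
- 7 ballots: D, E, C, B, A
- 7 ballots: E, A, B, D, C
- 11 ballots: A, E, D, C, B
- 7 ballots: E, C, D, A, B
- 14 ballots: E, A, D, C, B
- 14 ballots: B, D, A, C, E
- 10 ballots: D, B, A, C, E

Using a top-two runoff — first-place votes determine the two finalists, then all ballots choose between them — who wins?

Round 1 first-place votes: A 26, B 14, C 0, D 17, E 28. E and A advance.
Runoff: E is ranked above A on 35 ballots, A above E on 50.

A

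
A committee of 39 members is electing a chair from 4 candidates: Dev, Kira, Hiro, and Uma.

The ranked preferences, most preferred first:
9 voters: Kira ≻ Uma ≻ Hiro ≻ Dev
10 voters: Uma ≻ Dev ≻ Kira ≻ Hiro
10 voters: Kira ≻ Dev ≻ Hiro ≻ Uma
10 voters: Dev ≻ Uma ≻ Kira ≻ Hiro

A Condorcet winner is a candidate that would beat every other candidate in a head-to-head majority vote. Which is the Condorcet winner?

Dev

Dev vs Kira: 20–19
Dev vs Hiro: 30–9
Dev vs Uma: 20–19
Dev beats every other candidate.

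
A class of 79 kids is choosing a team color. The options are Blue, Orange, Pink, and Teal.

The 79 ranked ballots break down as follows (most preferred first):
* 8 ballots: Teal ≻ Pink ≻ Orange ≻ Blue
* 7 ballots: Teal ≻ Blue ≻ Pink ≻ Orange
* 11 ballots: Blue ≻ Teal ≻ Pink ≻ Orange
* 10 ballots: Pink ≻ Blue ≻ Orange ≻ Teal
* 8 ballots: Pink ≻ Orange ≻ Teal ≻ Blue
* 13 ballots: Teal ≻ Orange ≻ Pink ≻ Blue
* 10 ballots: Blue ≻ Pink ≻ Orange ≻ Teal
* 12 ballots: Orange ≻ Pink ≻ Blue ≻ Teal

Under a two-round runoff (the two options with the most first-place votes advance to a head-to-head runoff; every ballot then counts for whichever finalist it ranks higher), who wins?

Blue

Round 1 first-place votes: Blue 21, Orange 12, Pink 18, Teal 28. Teal and Blue advance.
Runoff: Teal is ranked above Blue on 36 ballots, Blue above Teal on 43.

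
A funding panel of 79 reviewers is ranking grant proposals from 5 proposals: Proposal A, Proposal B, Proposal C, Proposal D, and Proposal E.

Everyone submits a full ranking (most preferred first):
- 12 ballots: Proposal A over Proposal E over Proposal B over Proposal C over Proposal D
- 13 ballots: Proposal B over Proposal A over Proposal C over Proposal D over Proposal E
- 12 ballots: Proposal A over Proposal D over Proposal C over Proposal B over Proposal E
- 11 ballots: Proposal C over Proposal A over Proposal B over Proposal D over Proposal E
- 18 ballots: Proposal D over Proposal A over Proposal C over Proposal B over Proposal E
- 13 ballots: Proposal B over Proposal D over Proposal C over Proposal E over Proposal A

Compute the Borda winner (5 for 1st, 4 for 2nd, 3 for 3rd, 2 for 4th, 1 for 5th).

Proposal A

Proposal A: 12×5 + 13×4 + 12×5 + 11×4 + 18×4 + 13×1 = 301
Proposal B: 12×3 + 13×5 + 12×2 + 11×3 + 18×2 + 13×5 = 259
Proposal C: 12×2 + 13×3 + 12×3 + 11×5 + 18×3 + 13×3 = 247
Proposal D: 12×1 + 13×2 + 12×4 + 11×2 + 18×5 + 13×4 = 250
Proposal E: 12×4 + 13×1 + 12×1 + 11×1 + 18×1 + 13×2 = 128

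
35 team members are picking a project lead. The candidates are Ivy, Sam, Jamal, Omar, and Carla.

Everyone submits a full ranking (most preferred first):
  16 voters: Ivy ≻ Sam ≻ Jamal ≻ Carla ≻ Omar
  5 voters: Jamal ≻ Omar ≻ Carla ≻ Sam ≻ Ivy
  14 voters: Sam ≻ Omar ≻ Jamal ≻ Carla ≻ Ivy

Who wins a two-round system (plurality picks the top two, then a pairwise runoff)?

Sam

Round 1 first-place votes: Ivy 16, Sam 14, Jamal 5, Omar 0, Carla 0. Ivy and Sam advance.
Runoff: Ivy is ranked above Sam on 16 ballots, Sam above Ivy on 19.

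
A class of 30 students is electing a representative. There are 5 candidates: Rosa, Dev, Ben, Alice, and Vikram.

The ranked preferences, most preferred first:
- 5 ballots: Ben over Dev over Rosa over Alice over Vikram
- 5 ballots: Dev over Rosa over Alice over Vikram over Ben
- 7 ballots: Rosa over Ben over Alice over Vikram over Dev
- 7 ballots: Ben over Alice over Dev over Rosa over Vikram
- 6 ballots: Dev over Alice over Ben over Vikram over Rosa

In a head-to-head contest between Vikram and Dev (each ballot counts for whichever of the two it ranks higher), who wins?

Dev

Vikram is ranked above Dev on 7 ballots; Dev above Vikram on 23.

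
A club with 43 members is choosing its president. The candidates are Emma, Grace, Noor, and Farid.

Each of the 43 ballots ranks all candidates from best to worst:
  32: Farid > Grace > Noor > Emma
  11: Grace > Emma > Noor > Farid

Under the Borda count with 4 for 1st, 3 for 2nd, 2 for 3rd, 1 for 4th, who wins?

Grace

Emma: 32×1 + 11×3 = 65
Grace: 32×3 + 11×4 = 140
Noor: 32×2 + 11×2 = 86
Farid: 32×4 + 11×1 = 139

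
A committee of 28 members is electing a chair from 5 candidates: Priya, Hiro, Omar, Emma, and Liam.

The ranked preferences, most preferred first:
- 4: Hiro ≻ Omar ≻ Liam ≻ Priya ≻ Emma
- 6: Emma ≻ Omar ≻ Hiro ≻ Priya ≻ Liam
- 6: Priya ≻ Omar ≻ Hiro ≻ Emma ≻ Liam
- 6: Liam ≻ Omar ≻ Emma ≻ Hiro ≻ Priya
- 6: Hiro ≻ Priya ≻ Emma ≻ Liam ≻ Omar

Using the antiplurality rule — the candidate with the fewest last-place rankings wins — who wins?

Hiro

Last-place votes: Priya 6, Hiro 0, Omar 6, Emma 4, Liam 12.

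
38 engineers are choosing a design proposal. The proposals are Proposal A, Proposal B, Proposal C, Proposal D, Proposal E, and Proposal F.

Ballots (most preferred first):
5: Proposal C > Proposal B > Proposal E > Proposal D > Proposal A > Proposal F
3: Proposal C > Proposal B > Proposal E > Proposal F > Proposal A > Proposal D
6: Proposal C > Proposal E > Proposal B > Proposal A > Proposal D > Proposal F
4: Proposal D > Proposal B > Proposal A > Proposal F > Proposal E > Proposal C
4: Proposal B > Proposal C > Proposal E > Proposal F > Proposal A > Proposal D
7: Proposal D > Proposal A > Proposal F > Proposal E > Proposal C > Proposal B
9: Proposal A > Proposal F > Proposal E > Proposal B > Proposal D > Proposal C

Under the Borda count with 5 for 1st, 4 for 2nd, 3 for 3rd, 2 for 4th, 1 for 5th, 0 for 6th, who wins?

Proposal A

Proposal A: 5×1 + 3×1 + 6×2 + 4×3 + 4×1 + 7×4 + 9×5 = 109
Proposal B: 5×4 + 3×4 + 6×3 + 4×4 + 4×5 + 7×0 + 9×2 = 104
Proposal C: 5×5 + 3×5 + 6×5 + 4×0 + 4×4 + 7×1 + 9×0 = 93
Proposal D: 5×2 + 3×0 + 6×1 + 4×5 + 4×0 + 7×5 + 9×1 = 80
Proposal E: 5×3 + 3×3 + 6×4 + 4×1 + 4×3 + 7×2 + 9×3 = 105
Proposal F: 5×0 + 3×2 + 6×0 + 4×2 + 4×2 + 7×3 + 9×4 = 79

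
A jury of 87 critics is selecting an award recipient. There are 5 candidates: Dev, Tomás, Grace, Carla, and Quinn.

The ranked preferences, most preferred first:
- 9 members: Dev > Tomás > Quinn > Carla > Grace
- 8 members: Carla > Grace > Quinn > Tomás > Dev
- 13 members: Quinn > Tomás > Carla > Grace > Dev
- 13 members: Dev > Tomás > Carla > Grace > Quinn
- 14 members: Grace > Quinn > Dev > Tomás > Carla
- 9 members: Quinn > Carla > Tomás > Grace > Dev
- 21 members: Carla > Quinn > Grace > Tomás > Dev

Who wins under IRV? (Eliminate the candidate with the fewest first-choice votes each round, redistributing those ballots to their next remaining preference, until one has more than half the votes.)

Round 1: Dev 22, Tomás 0, Grace 14, Carla 29, Quinn 22. Tomás eliminated.
Round 2: Dev 22, Grace 14, Carla 29, Quinn 22. Grace eliminated.
Round 3: Dev 22, Carla 29, Quinn 36. Dev eliminated.
Round 4: Carla 42, Quinn 45. Quinn has a majority (≥44).

Quinn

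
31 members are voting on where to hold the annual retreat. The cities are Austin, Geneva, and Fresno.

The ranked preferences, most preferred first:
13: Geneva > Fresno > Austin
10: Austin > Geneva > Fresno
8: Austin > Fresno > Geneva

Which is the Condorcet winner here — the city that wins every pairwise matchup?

Austin

Austin vs Geneva: 18–13
Austin vs Fresno: 18–13
Austin beats every other city.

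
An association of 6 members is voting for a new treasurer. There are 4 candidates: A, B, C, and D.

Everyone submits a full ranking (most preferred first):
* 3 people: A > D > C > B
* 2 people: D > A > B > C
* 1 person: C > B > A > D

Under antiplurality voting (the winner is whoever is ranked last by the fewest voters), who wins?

A

Last-place votes: A 0, B 3, C 2, D 1.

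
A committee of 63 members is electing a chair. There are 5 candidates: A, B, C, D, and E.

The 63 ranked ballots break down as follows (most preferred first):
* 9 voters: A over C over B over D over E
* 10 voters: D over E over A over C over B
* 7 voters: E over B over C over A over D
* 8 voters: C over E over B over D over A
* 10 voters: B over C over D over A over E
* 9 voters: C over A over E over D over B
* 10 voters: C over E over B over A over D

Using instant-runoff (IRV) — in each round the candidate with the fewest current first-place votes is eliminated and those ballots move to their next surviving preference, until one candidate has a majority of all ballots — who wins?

Round 1: A 9, B 10, C 27, D 10, E 7. E eliminated.
Round 2: A 9, B 17, C 27, D 10. A eliminated.
Round 3: B 17, C 36, D 10. C has a majority (≥32).

C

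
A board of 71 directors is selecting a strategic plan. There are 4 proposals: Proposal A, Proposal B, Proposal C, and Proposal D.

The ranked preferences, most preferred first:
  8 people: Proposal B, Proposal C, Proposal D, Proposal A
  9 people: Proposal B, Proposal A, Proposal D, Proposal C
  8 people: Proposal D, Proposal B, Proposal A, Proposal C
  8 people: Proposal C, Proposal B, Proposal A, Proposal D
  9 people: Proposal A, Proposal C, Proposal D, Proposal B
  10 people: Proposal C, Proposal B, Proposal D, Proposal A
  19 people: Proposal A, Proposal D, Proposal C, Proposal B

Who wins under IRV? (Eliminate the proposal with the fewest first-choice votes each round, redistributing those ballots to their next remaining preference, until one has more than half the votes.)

Round 1: Proposal A 28, Proposal B 17, Proposal C 18, Proposal D 8. Proposal D eliminated.
Round 2: Proposal A 28, Proposal B 25, Proposal C 18. Proposal C eliminated.
Round 3: Proposal A 28, Proposal B 43. Proposal B has a majority (≥36).

Proposal B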